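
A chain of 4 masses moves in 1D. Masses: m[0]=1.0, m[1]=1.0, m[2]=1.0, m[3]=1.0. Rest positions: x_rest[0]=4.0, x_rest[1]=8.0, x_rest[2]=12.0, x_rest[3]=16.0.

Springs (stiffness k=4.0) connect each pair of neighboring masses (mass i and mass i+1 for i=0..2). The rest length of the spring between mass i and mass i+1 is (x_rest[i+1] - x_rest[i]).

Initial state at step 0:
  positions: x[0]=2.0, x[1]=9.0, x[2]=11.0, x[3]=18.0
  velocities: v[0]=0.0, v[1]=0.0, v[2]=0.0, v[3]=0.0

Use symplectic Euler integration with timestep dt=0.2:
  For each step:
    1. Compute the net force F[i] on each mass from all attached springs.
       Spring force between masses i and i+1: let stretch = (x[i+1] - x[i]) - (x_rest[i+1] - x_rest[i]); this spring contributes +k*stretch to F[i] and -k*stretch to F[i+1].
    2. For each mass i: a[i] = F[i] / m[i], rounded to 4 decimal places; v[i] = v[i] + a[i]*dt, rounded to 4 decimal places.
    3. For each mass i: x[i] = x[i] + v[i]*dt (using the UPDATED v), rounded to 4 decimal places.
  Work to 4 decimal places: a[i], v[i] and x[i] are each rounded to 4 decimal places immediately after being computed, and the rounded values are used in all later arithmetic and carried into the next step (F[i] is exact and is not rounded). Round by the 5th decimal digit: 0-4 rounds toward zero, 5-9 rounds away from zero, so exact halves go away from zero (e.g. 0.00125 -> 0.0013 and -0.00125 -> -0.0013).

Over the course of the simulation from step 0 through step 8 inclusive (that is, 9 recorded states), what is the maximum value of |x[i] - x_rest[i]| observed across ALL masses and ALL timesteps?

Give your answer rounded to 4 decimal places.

Step 0: x=[2.0000 9.0000 11.0000 18.0000] v=[0.0000 0.0000 0.0000 0.0000]
Step 1: x=[2.4800 8.2000 11.8000 17.5200] v=[2.4000 -4.0000 4.0000 -2.4000]
Step 2: x=[3.2352 7.0608 12.9392 16.7648] v=[3.7760 -5.6960 5.6960 -3.7760]
Step 3: x=[3.9625 6.2500 13.7500 16.0375] v=[3.6365 -4.0538 4.0538 -3.6365]
Step 4: x=[4.4158 6.2732 13.7268 15.5842] v=[2.2665 0.1162 -0.1162 -2.2665]
Step 5: x=[4.5263 7.1918 12.8082 15.4737] v=[0.5524 4.5932 -4.5932 -0.5524]
Step 6: x=[4.4233 8.5826 11.4174 15.5767] v=[-0.5152 6.9539 -6.9539 0.5152]
Step 7: x=[4.3457 9.7615 10.2385 15.6543] v=[-0.3878 5.8943 -5.8943 0.3878]
Step 8: x=[4.4947 10.1502 9.8498 15.5053] v=[0.7448 1.9433 -1.9433 -0.7448]
Max displacement = 2.1502

Answer: 2.1502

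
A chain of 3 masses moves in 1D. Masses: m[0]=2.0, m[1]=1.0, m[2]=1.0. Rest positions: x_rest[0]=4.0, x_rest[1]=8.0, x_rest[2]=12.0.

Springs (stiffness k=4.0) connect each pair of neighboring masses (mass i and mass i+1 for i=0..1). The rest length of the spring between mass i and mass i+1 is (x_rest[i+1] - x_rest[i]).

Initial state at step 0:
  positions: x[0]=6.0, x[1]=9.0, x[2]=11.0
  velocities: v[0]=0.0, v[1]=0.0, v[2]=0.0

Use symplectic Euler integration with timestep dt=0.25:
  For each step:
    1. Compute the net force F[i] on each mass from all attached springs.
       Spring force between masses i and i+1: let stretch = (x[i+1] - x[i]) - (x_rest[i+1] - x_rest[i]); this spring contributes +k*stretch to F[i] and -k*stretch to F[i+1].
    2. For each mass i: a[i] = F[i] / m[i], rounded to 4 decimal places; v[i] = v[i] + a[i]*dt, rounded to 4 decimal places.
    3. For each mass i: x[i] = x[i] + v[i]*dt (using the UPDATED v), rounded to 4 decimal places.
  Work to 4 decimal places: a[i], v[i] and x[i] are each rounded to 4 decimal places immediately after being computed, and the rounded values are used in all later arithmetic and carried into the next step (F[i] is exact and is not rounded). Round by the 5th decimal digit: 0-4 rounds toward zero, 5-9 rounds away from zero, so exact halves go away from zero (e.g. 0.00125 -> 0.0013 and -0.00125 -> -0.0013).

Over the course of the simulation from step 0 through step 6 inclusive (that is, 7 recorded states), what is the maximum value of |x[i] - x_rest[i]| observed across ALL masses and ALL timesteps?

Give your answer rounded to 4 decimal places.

Answer: 2.4213

Derivation:
Step 0: x=[6.0000 9.0000 11.0000] v=[0.0000 0.0000 0.0000]
Step 1: x=[5.8750 8.7500 11.5000] v=[-0.5000 -1.0000 2.0000]
Step 2: x=[5.6094 8.4688 12.3125] v=[-1.0625 -1.1250 3.2500]
Step 3: x=[5.2012 8.4336 13.1641] v=[-1.6328 -0.1407 3.4063]
Step 4: x=[4.6971 8.7730 13.8331] v=[-2.0166 1.3574 2.6758]
Step 5: x=[4.2024 9.3584 14.2370] v=[-1.9787 2.3416 1.6157]
Step 6: x=[3.8522 9.8745 14.4213] v=[-1.4007 2.0642 0.7371]
Max displacement = 2.4213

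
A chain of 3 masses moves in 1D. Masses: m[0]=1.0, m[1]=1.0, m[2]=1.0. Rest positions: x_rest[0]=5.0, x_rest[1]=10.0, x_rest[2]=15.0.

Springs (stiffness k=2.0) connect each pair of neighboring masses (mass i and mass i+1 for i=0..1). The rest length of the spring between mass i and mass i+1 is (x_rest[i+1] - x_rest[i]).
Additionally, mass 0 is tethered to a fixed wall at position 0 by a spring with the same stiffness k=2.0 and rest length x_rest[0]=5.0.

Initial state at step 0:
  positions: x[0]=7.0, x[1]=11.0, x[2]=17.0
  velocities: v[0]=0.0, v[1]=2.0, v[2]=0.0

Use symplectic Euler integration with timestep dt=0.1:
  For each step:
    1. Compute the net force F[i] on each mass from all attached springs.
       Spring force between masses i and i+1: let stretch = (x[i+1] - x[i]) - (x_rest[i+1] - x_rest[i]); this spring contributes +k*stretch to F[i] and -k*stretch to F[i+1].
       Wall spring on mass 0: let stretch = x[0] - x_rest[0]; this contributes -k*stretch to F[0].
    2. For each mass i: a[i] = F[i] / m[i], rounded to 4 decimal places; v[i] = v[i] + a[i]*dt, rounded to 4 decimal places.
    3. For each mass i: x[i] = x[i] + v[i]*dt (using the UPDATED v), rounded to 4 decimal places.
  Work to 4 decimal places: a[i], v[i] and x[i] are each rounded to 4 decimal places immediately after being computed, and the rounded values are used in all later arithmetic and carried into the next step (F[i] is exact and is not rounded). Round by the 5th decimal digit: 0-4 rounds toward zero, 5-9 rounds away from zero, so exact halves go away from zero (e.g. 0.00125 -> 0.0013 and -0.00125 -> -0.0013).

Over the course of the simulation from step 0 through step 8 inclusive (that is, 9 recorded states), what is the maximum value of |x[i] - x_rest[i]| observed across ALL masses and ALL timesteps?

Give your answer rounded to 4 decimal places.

Answer: 2.9005

Derivation:
Step 0: x=[7.0000 11.0000 17.0000] v=[0.0000 2.0000 0.0000]
Step 1: x=[6.9400 11.2400 16.9800] v=[-0.6000 2.4000 -0.2000]
Step 2: x=[6.8272 11.5088 16.9452] v=[-1.1280 2.6880 -0.3480]
Step 3: x=[6.6715 11.7927 16.9017] v=[-1.5571 2.8390 -0.4353]
Step 4: x=[6.4848 12.0764 16.8560] v=[-1.8672 2.8366 -0.4571]
Step 5: x=[6.2802 12.3438 16.8147] v=[-2.0458 2.6742 -0.4130]
Step 6: x=[6.0713 12.5794 16.7840] v=[-2.0891 2.3557 -0.3072]
Step 7: x=[5.8711 12.7689 16.7692] v=[-2.0017 1.8950 -0.1481]
Step 8: x=[5.6915 12.9005 16.7744] v=[-1.7964 1.3155 0.0518]
Max displacement = 2.9005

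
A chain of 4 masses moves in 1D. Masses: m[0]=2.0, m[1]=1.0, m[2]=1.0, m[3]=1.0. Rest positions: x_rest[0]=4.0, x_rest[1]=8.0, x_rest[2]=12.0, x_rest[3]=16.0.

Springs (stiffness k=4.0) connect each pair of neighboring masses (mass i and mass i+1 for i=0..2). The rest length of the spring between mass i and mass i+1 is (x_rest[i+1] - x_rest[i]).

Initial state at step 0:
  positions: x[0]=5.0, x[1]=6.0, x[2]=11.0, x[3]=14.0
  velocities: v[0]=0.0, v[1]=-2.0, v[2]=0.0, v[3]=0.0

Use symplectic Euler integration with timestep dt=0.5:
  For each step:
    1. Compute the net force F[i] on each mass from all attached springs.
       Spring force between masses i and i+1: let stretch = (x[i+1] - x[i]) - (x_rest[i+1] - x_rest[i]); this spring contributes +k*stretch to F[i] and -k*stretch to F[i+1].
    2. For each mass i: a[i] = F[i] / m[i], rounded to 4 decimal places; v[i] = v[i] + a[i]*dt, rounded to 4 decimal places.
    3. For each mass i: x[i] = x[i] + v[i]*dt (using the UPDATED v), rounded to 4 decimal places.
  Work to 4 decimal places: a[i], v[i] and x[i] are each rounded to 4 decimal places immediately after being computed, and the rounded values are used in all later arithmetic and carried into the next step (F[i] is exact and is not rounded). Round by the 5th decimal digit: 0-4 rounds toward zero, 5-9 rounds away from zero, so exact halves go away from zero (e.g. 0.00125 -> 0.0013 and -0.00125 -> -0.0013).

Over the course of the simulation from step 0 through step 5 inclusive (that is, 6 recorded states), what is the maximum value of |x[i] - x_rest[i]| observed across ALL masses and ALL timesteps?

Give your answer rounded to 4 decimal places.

Step 0: x=[5.0000 6.0000 11.0000 14.0000] v=[0.0000 -2.0000 0.0000 0.0000]
Step 1: x=[3.5000 9.0000 9.0000 15.0000] v=[-3.0000 6.0000 -4.0000 2.0000]
Step 2: x=[2.7500 6.5000 13.0000 14.0000] v=[-1.5000 -5.0000 8.0000 -2.0000]
Step 3: x=[1.8750 6.7500 11.5000 16.0000] v=[-1.7500 0.5000 -3.0000 4.0000]
Step 4: x=[1.4375 6.8750 9.7500 17.5000] v=[-0.8750 0.2500 -3.5000 3.0000]
Step 5: x=[1.7188 4.4375 12.8750 15.2500] v=[0.5625 -4.8750 6.2500 -4.5000]
Max displacement = 3.5625

Answer: 3.5625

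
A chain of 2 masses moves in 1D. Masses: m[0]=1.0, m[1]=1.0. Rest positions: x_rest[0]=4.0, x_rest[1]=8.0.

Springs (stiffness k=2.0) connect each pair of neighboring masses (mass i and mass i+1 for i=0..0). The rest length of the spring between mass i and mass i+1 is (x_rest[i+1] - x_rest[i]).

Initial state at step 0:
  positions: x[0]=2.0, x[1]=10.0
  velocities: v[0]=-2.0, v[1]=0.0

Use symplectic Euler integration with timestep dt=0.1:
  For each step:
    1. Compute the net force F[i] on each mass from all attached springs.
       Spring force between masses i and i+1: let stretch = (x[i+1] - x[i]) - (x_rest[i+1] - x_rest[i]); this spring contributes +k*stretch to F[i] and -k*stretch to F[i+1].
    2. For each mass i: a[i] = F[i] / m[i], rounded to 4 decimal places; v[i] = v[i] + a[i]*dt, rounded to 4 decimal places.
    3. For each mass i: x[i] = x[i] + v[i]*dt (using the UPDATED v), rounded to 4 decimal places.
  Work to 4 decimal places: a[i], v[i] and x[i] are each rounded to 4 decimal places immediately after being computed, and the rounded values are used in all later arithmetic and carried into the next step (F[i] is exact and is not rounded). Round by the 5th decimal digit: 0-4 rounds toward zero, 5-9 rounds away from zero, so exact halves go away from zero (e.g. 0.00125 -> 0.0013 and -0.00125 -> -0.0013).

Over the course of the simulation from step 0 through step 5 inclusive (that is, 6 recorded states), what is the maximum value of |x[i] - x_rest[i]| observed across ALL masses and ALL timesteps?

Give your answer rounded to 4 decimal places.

Answer: 2.1592

Derivation:
Step 0: x=[2.0000 10.0000] v=[-2.0000 0.0000]
Step 1: x=[1.8800 9.9200] v=[-1.2000 -0.8000]
Step 2: x=[1.8408 9.7592] v=[-0.3920 -1.6080]
Step 3: x=[1.8800 9.5200] v=[0.3917 -2.3917]
Step 4: x=[1.9920 9.2080] v=[1.1197 -3.1197]
Step 5: x=[2.1683 8.8317] v=[1.7629 -3.7629]
Max displacement = 2.1592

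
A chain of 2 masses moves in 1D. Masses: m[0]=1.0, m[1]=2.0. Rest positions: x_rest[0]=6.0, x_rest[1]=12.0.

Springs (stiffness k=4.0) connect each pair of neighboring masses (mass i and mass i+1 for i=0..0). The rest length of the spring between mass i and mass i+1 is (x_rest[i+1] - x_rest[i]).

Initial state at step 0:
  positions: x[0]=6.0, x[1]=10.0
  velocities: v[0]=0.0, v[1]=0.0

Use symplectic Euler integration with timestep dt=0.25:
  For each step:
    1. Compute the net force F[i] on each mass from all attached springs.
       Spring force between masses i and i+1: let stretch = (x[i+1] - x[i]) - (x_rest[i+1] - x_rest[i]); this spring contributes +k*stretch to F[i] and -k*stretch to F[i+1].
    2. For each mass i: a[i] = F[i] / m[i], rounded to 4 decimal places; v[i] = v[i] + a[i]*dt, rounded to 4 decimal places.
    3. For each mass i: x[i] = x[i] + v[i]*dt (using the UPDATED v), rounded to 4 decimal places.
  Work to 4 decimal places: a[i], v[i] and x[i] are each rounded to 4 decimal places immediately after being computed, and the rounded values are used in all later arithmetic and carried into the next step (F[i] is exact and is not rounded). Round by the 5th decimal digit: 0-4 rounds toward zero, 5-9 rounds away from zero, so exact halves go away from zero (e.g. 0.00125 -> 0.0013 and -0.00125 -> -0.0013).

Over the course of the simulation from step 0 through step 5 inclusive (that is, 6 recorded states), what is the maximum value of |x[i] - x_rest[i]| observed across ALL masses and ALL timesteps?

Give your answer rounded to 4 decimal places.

Answer: 2.6787

Derivation:
Step 0: x=[6.0000 10.0000] v=[0.0000 0.0000]
Step 1: x=[5.5000 10.2500] v=[-2.0000 1.0000]
Step 2: x=[4.6875 10.6563] v=[-3.2500 1.6250]
Step 3: x=[3.8672 11.0665] v=[-3.2812 1.6406]
Step 4: x=[3.3467 11.3268] v=[-2.0819 1.0410]
Step 5: x=[3.3213 11.3396] v=[-0.1018 0.0510]
Max displacement = 2.6787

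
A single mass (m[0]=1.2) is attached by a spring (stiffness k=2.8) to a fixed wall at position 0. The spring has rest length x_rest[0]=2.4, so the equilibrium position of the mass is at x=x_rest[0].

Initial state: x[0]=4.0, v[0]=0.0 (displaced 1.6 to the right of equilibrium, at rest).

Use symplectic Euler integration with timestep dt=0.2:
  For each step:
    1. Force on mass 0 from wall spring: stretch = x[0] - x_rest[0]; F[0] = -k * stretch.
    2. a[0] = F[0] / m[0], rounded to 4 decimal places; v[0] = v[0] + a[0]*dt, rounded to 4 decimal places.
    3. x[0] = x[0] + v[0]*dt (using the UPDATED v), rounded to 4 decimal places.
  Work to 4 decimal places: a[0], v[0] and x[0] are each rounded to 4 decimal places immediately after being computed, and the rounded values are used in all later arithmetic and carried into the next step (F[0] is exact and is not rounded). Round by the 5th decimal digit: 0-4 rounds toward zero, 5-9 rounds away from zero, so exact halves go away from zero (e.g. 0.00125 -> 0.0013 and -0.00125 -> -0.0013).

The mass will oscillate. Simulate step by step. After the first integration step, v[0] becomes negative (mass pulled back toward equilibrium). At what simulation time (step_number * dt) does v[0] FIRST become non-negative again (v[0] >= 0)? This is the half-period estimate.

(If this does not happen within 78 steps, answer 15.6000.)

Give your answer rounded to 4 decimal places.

Answer: 2.2000

Derivation:
Step 0: x=[4.0000] v=[0.0000]
Step 1: x=[3.8507] v=[-0.7467]
Step 2: x=[3.5660] v=[-1.4237]
Step 3: x=[3.1724] v=[-1.9678]
Step 4: x=[2.7067] v=[-2.3283]
Step 5: x=[2.2124] v=[-2.4714]
Step 6: x=[1.7356] v=[-2.3839]
Step 7: x=[1.3208] v=[-2.0738]
Step 8: x=[1.0068] v=[-1.5702]
Step 9: x=[0.8228] v=[-0.9200]
Step 10: x=[0.7860] v=[-0.1840]
Step 11: x=[0.8998] v=[0.5692]
First v>=0 after going negative at step 11, time=2.2000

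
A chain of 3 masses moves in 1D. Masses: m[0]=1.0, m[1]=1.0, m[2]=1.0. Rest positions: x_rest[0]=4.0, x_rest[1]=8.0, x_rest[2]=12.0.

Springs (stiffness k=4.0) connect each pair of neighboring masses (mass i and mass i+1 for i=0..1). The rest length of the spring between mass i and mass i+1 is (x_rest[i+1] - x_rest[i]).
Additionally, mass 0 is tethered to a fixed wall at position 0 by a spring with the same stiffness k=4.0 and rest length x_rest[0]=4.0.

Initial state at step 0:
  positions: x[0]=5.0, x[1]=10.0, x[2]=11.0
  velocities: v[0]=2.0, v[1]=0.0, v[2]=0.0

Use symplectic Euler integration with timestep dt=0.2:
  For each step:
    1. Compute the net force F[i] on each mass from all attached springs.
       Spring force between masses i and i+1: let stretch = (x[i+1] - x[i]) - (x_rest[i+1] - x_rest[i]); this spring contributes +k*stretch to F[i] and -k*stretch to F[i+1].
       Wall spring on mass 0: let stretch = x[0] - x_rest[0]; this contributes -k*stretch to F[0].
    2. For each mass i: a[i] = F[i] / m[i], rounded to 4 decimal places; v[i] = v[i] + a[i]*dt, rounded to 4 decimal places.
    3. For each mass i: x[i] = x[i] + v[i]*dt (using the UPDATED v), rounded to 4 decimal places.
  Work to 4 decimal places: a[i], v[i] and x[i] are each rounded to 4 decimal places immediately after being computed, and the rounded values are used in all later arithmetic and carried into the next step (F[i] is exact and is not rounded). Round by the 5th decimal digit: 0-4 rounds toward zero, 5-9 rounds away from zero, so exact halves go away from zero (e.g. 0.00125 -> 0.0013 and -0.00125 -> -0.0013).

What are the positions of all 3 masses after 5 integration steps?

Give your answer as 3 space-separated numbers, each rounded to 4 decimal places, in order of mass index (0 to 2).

Answer: 3.5447 7.6354 13.8622

Derivation:
Step 0: x=[5.0000 10.0000 11.0000] v=[2.0000 0.0000 0.0000]
Step 1: x=[5.4000 9.3600 11.4800] v=[2.0000 -3.2000 2.4000]
Step 2: x=[5.5696 8.4256 12.2608] v=[0.8480 -4.6720 3.9040]
Step 3: x=[5.3050 7.6479 13.0680] v=[-1.3229 -3.8886 4.0358]
Step 4: x=[4.5665 7.3625 13.6479] v=[-3.6926 -1.4268 2.8997]
Step 5: x=[3.5447 7.6354 13.8622] v=[-5.1090 1.3647 1.0714]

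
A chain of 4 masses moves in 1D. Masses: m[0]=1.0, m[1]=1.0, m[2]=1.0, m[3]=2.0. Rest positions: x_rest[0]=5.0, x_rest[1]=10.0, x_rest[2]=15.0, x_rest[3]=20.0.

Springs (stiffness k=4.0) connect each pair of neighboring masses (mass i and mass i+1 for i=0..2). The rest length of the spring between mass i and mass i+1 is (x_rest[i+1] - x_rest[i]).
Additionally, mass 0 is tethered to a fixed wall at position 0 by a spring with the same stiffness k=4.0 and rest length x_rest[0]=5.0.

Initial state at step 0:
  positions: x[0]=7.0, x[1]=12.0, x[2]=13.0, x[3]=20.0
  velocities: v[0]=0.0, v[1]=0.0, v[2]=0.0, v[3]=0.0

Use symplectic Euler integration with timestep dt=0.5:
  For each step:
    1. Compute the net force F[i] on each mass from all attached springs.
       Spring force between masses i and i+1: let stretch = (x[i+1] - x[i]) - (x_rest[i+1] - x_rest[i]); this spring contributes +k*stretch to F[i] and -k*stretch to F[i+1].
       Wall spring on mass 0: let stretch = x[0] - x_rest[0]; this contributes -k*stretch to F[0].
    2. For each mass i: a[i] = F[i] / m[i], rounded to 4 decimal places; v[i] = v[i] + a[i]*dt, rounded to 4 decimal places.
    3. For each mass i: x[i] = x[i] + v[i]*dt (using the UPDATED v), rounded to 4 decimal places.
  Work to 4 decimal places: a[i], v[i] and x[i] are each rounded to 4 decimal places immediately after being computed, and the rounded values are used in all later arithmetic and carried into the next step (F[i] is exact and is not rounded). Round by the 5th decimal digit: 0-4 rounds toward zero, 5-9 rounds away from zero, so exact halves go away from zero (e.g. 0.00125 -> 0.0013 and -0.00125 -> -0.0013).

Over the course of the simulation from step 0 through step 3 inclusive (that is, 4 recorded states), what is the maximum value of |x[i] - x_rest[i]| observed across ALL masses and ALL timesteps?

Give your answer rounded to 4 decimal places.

Step 0: x=[7.0000 12.0000 13.0000 20.0000] v=[0.0000 0.0000 0.0000 0.0000]
Step 1: x=[5.0000 8.0000 19.0000 19.0000] v=[-4.0000 -8.0000 12.0000 -2.0000]
Step 2: x=[1.0000 12.0000 14.0000 20.5000] v=[-8.0000 8.0000 -10.0000 3.0000]
Step 3: x=[7.0000 7.0000 13.5000 21.2500] v=[12.0000 -10.0000 -1.0000 1.5000]
Max displacement = 4.0000

Answer: 4.0000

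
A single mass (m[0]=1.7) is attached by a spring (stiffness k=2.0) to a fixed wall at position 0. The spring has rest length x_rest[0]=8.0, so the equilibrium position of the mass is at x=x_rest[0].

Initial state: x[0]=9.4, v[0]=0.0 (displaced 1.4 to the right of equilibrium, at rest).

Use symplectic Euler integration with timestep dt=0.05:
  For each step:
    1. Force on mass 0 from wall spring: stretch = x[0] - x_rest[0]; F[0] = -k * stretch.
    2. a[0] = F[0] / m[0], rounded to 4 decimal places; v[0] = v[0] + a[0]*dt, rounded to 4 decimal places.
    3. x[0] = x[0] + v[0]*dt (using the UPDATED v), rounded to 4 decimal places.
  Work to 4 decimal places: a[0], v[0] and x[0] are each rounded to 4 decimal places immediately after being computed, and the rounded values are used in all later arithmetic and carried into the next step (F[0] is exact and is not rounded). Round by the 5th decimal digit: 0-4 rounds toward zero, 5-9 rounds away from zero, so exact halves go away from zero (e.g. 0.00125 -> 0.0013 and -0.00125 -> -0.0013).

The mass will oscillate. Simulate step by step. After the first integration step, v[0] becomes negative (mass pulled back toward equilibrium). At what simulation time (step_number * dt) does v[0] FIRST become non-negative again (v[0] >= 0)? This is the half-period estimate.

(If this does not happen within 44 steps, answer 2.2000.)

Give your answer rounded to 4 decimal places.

Step 0: x=[9.4000] v=[0.0000]
Step 1: x=[9.3959] v=[-0.0824]
Step 2: x=[9.3877] v=[-0.1645]
Step 3: x=[9.3754] v=[-0.2461]
Step 4: x=[9.3591] v=[-0.3270]
Step 5: x=[9.3388] v=[-0.4069]
Step 6: x=[9.3145] v=[-0.4857]
Step 7: x=[9.2864] v=[-0.5630]
Step 8: x=[9.2545] v=[-0.6387]
Step 9: x=[9.2189] v=[-0.7125]
Step 10: x=[9.1797] v=[-0.7842]
Step 11: x=[9.1370] v=[-0.8536]
Step 12: x=[9.0910] v=[-0.9205]
Step 13: x=[9.0418] v=[-0.9847]
Step 14: x=[8.9895] v=[-1.0460]
Step 15: x=[8.9343] v=[-1.1042]
Step 16: x=[8.8763] v=[-1.1592]
Step 17: x=[8.8158] v=[-1.2107]
Step 18: x=[8.7529] v=[-1.2587]
Step 19: x=[8.6878] v=[-1.3030]
Step 20: x=[8.6206] v=[-1.3435]
Step 21: x=[8.5516] v=[-1.3800]
Step 22: x=[8.4810] v=[-1.4124]
Step 23: x=[8.4090] v=[-1.4407]
Step 24: x=[8.3358] v=[-1.4648]
Step 25: x=[8.2616] v=[-1.4846]
Step 26: x=[8.1866] v=[-1.5000]
Step 27: x=[8.1111] v=[-1.5110]
Step 28: x=[8.0352] v=[-1.5175]
Step 29: x=[7.9592] v=[-1.5196]
Step 30: x=[7.8833] v=[-1.5172]
Step 31: x=[7.8078] v=[-1.5103]
Step 32: x=[7.7329] v=[-1.4990]
Step 33: x=[7.6587] v=[-1.4833]
Step 34: x=[7.5855] v=[-1.4632]
Step 35: x=[7.5136] v=[-1.4388]
Step 36: x=[7.4431] v=[-1.4102]
Step 37: x=[7.3742] v=[-1.3774]
Step 38: x=[7.3072] v=[-1.3406]
Step 39: x=[7.2422] v=[-1.2998]
Step 40: x=[7.1794] v=[-1.2552]
Step 41: x=[7.1191] v=[-1.2069]
Step 42: x=[7.0613] v=[-1.1551]
Step 43: x=[7.0063] v=[-1.0999]
Step 44: x=[6.9542] v=[-1.0414]
v[0] did not become non-negative within 44 steps; using fallback time=2.2000

Answer: 2.2000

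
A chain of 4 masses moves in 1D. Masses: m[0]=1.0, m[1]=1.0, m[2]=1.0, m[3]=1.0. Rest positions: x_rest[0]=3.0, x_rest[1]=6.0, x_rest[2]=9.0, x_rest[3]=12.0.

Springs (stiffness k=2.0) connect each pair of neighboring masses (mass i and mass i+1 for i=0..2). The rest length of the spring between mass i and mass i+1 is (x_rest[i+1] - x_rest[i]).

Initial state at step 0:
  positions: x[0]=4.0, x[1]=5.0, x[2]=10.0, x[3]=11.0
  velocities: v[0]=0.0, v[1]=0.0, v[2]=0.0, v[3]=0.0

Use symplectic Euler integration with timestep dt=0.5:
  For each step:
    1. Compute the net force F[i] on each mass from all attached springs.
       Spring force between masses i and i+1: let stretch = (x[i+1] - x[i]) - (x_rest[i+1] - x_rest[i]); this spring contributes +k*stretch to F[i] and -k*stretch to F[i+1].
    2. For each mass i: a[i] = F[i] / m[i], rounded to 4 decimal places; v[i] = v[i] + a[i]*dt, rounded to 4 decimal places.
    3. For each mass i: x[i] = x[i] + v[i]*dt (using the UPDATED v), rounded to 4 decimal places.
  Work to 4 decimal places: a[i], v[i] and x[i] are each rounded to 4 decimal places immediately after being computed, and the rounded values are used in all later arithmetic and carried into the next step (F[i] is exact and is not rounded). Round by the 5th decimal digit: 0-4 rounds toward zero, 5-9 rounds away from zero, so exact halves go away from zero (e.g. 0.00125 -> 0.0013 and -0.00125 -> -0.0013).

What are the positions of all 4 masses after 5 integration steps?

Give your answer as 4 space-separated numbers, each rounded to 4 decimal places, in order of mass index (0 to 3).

Answer: 2.5000 5.7500 9.2500 12.5000

Derivation:
Step 0: x=[4.0000 5.0000 10.0000 11.0000] v=[0.0000 0.0000 0.0000 0.0000]
Step 1: x=[3.0000 7.0000 8.0000 12.0000] v=[-2.0000 4.0000 -4.0000 2.0000]
Step 2: x=[2.5000 7.5000 7.5000 12.5000] v=[-1.0000 1.0000 -1.0000 1.0000]
Step 3: x=[3.0000 5.5000 9.5000 12.0000] v=[1.0000 -4.0000 4.0000 -1.0000]
Step 4: x=[3.2500 4.2500 10.7500 11.7500] v=[0.5000 -2.5000 2.5000 -0.5000]
Step 5: x=[2.5000 5.7500 9.2500 12.5000] v=[-1.5000 3.0000 -3.0000 1.5000]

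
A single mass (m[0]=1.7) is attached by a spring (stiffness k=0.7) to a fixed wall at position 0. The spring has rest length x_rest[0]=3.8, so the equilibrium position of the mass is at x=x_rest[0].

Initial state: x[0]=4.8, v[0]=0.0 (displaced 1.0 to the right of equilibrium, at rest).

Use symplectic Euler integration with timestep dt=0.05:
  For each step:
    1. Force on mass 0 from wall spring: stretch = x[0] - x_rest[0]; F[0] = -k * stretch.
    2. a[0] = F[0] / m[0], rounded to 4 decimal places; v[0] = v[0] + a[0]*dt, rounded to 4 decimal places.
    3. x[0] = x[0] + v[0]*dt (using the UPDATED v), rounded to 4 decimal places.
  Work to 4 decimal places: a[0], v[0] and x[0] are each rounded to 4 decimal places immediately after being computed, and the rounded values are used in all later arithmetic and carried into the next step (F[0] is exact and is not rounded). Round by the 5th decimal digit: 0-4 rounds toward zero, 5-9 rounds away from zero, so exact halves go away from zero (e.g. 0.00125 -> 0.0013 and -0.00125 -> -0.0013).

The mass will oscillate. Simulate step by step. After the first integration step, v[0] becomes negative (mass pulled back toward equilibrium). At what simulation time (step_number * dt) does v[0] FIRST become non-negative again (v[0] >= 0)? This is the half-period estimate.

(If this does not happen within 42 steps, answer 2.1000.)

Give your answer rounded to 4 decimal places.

Answer: 2.1000

Derivation:
Step 0: x=[4.8000] v=[0.0000]
Step 1: x=[4.7990] v=[-0.0206]
Step 2: x=[4.7969] v=[-0.0412]
Step 3: x=[4.7938] v=[-0.0617]
Step 4: x=[4.7897] v=[-0.0822]
Step 5: x=[4.7846] v=[-0.1026]
Step 6: x=[4.7785] v=[-0.1229]
Step 7: x=[4.7714] v=[-0.1430]
Step 8: x=[4.7633] v=[-0.1630]
Step 9: x=[4.7542] v=[-0.1828]
Step 10: x=[4.7441] v=[-0.2024]
Step 11: x=[4.7330] v=[-0.2218]
Step 12: x=[4.7210] v=[-0.2410]
Step 13: x=[4.7080] v=[-0.2600]
Step 14: x=[4.6941] v=[-0.2787]
Step 15: x=[4.6792] v=[-0.2971]
Step 16: x=[4.6634] v=[-0.3152]
Step 17: x=[4.6468] v=[-0.3330]
Step 18: x=[4.6293] v=[-0.3504]
Step 19: x=[4.6109] v=[-0.3675]
Step 20: x=[4.5917] v=[-0.3842]
Step 21: x=[4.5717] v=[-0.4005]
Step 22: x=[4.5509] v=[-0.4164]
Step 23: x=[4.5293] v=[-0.4319]
Step 24: x=[4.5070] v=[-0.4469]
Step 25: x=[4.4839] v=[-0.4615]
Step 26: x=[4.4601] v=[-0.4756]
Step 27: x=[4.4356] v=[-0.4892]
Step 28: x=[4.4105] v=[-0.5023]
Step 29: x=[4.3848] v=[-0.5149]
Step 30: x=[4.3585] v=[-0.5269]
Step 31: x=[4.3316] v=[-0.5384]
Step 32: x=[4.3041] v=[-0.5493]
Step 33: x=[4.2761] v=[-0.5597]
Step 34: x=[4.2476] v=[-0.5695]
Step 35: x=[4.2187] v=[-0.5787]
Step 36: x=[4.1893] v=[-0.5873]
Step 37: x=[4.1595] v=[-0.5953]
Step 38: x=[4.1294] v=[-0.6027]
Step 39: x=[4.0989] v=[-0.6095]
Step 40: x=[4.0681] v=[-0.6157]
Step 41: x=[4.0370] v=[-0.6212]
Step 42: x=[4.0057] v=[-0.6261]
v[0] did not become non-negative within 42 steps; using fallback time=2.1000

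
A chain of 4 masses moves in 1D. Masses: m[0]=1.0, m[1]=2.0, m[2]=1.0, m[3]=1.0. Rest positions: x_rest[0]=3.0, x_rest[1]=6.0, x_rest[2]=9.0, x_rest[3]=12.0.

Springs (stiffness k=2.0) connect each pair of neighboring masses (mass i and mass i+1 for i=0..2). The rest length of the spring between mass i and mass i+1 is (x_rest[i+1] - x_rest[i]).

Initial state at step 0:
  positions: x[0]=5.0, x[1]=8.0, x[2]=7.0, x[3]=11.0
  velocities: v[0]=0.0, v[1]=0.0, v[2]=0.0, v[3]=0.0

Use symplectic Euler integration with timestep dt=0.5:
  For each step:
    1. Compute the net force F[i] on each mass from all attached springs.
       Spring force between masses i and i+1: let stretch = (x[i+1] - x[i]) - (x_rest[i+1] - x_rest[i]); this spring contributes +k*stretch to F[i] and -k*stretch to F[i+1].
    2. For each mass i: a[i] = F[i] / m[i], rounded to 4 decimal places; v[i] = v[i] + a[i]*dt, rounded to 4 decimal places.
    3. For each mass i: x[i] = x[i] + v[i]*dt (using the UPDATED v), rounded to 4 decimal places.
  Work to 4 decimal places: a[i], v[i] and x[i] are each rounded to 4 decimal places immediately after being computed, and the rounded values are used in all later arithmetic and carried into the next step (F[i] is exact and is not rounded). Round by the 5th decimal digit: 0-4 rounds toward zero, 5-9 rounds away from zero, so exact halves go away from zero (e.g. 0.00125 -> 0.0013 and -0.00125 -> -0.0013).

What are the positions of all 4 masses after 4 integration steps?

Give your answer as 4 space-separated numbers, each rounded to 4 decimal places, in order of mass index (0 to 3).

Step 0: x=[5.0000 8.0000 7.0000 11.0000] v=[0.0000 0.0000 0.0000 0.0000]
Step 1: x=[5.0000 7.0000 9.5000 10.5000] v=[0.0000 -2.0000 5.0000 -1.0000]
Step 2: x=[4.5000 6.1250 11.2500 11.0000] v=[-1.0000 -1.7500 3.5000 1.0000]
Step 3: x=[3.3125 6.1250 10.3125 13.1250] v=[-2.3750 0.0000 -1.8750 4.2500]
Step 4: x=[2.0313 6.4688 8.6875 15.3438] v=[-2.5625 0.6875 -3.2500 4.4375]

Answer: 2.0313 6.4688 8.6875 15.3438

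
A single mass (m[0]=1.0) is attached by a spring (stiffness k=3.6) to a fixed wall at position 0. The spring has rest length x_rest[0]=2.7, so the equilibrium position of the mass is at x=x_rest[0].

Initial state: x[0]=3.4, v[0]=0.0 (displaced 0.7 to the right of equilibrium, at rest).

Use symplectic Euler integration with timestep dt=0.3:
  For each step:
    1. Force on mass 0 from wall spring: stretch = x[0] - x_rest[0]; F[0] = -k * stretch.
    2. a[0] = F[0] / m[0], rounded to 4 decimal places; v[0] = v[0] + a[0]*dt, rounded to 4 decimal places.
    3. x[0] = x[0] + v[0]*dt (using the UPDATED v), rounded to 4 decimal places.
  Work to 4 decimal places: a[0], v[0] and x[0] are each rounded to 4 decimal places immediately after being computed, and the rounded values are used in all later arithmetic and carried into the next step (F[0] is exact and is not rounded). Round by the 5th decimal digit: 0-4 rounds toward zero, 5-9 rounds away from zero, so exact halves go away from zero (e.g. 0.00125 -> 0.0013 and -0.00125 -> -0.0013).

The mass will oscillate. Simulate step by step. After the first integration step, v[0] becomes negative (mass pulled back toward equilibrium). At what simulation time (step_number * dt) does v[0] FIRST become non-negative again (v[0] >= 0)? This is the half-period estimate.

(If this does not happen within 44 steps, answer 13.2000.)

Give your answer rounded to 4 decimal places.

Answer: 1.8000

Derivation:
Step 0: x=[3.4000] v=[0.0000]
Step 1: x=[3.1732] v=[-0.7560]
Step 2: x=[2.7931] v=[-1.2671]
Step 3: x=[2.3828] v=[-1.3677]
Step 4: x=[2.0753] v=[-1.0251]
Step 5: x=[1.9702] v=[-0.3504]
Step 6: x=[2.1015] v=[0.4378]
First v>=0 after going negative at step 6, time=1.8000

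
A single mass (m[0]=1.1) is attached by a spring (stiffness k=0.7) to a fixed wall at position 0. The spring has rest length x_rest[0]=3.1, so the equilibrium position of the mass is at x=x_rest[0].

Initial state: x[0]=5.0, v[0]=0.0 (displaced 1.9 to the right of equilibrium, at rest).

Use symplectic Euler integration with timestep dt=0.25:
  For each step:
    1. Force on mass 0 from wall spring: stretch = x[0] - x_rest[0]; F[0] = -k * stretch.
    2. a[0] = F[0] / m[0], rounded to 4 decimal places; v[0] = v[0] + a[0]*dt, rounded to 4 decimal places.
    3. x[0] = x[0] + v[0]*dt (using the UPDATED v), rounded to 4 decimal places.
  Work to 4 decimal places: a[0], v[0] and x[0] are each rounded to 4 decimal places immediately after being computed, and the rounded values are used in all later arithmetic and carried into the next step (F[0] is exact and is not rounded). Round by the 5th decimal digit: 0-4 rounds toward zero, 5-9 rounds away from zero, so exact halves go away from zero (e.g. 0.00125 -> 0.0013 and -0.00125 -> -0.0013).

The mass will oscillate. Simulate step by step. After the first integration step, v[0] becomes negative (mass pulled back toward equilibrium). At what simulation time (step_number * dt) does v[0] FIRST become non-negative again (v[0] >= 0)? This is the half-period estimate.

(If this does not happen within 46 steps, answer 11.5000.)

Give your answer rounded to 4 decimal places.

Answer: 4.0000

Derivation:
Step 0: x=[5.0000] v=[0.0000]
Step 1: x=[4.9244] v=[-0.3023]
Step 2: x=[4.7763] v=[-0.5926]
Step 3: x=[4.5615] v=[-0.8593]
Step 4: x=[4.2886] v=[-1.0918]
Step 5: x=[3.9684] v=[-1.2809]
Step 6: x=[3.6136] v=[-1.4191]
Step 7: x=[3.2384] v=[-1.5008]
Step 8: x=[2.8577] v=[-1.5228]
Step 9: x=[2.4866] v=[-1.4843]
Step 10: x=[2.1399] v=[-1.3867]
Step 11: x=[1.8314] v=[-1.2340]
Step 12: x=[1.5734] v=[-1.0322]
Step 13: x=[1.3761] v=[-0.7893]
Step 14: x=[1.2473] v=[-0.5151]
Step 15: x=[1.1922] v=[-0.2204]
Step 16: x=[1.2130] v=[0.0831]
First v>=0 after going negative at step 16, time=4.0000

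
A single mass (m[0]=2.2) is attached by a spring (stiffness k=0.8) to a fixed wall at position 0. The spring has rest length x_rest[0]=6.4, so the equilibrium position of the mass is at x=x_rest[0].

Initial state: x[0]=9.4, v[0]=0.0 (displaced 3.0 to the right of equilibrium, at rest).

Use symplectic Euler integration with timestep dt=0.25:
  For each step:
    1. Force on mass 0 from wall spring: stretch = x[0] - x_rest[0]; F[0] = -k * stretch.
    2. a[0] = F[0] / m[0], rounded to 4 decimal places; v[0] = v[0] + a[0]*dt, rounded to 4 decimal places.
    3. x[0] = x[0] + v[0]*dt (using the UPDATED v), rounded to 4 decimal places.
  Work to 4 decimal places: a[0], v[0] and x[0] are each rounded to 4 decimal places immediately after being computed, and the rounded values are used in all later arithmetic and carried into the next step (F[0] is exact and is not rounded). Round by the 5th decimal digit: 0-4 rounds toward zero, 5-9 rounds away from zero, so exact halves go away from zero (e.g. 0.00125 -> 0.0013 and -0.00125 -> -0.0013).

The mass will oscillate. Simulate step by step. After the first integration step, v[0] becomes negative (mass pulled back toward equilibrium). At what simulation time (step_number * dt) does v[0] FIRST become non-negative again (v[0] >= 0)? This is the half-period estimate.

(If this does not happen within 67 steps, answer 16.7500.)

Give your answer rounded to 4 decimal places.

Step 0: x=[9.4000] v=[0.0000]
Step 1: x=[9.3318] v=[-0.2727]
Step 2: x=[9.1970] v=[-0.5392]
Step 3: x=[8.9986] v=[-0.7935]
Step 4: x=[8.7412] v=[-1.0297]
Step 5: x=[8.4306] v=[-1.2425]
Step 6: x=[8.0738] v=[-1.4271]
Step 7: x=[7.6790] v=[-1.5793]
Step 8: x=[7.2551] v=[-1.6956]
Step 9: x=[6.8118] v=[-1.7733]
Step 10: x=[6.3591] v=[-1.8107]
Step 11: x=[5.9074] v=[-1.8070]
Step 12: x=[5.4669] v=[-1.7622]
Step 13: x=[5.0476] v=[-1.6774]
Step 14: x=[4.6590] v=[-1.5545]
Step 15: x=[4.3100] v=[-1.3962]
Step 16: x=[4.0085] v=[-1.2062]
Step 17: x=[3.7613] v=[-0.9888]
Step 18: x=[3.5741] v=[-0.7489]
Step 19: x=[3.4511] v=[-0.4920]
Step 20: x=[3.3951] v=[-0.2239]
Step 21: x=[3.4074] v=[0.0493]
First v>=0 after going negative at step 21, time=5.2500

Answer: 5.2500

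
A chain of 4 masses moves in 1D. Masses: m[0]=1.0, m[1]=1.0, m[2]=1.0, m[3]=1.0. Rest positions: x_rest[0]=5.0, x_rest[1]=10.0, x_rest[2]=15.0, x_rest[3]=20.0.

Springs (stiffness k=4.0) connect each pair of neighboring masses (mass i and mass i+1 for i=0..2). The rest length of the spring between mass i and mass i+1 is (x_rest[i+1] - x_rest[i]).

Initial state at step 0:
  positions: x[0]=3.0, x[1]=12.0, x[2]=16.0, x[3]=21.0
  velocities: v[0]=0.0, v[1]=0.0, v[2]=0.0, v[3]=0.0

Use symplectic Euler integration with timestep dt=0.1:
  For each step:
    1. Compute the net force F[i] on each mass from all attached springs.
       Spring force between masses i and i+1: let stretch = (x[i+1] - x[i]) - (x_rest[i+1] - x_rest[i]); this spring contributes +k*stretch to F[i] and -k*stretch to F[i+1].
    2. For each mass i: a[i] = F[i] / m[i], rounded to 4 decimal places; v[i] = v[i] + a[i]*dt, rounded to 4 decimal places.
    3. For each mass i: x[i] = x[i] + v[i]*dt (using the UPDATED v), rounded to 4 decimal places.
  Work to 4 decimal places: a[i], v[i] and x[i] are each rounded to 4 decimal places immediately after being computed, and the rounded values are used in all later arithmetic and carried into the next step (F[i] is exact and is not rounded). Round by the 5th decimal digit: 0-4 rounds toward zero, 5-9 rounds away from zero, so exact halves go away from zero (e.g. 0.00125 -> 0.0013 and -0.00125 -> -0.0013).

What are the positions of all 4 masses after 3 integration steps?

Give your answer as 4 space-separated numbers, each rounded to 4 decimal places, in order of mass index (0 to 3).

Answer: 3.8895 10.9171 16.1859 21.0075

Derivation:
Step 0: x=[3.0000 12.0000 16.0000 21.0000] v=[0.0000 0.0000 0.0000 0.0000]
Step 1: x=[3.1600 11.8000 16.0400 21.0000] v=[1.6000 -2.0000 0.4000 0.0000]
Step 2: x=[3.4656 11.4240 16.1088 21.0016] v=[3.0560 -3.7600 0.6880 0.0160]
Step 3: x=[3.8895 10.9171 16.1859 21.0075] v=[4.2394 -5.0694 0.7712 0.0589]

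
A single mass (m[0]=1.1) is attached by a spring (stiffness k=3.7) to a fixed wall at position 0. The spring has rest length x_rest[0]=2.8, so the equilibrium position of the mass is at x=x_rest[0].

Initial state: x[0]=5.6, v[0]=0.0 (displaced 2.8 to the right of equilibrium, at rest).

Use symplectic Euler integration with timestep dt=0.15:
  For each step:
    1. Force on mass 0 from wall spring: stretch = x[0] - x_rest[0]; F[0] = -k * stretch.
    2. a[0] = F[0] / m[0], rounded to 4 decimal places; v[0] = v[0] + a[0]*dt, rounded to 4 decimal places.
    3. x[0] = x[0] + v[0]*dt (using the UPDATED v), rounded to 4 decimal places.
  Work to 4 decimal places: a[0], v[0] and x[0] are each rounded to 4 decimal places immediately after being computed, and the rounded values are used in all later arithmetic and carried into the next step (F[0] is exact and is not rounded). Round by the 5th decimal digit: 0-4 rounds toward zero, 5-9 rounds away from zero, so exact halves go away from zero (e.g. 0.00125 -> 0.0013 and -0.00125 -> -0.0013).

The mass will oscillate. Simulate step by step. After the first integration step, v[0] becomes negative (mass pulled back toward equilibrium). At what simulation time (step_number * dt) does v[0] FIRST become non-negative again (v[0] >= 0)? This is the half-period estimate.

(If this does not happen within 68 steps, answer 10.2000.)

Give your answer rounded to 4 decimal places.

Answer: 1.8000

Derivation:
Step 0: x=[5.6000] v=[0.0000]
Step 1: x=[5.3881] v=[-1.4127]
Step 2: x=[4.9803] v=[-2.7185]
Step 3: x=[4.4075] v=[-3.8186]
Step 4: x=[3.7130] v=[-4.6297]
Step 5: x=[2.9494] v=[-5.0904]
Step 6: x=[2.1745] v=[-5.1658]
Step 7: x=[1.4470] v=[-4.8502]
Step 8: x=[0.8219] v=[-4.1676]
Step 9: x=[0.3465] v=[-3.1696]
Step 10: x=[0.0567] v=[-1.9317]
Step 11: x=[-0.0254] v=[-0.5476]
Step 12: x=[0.1063] v=[0.8779]
First v>=0 after going negative at step 12, time=1.8000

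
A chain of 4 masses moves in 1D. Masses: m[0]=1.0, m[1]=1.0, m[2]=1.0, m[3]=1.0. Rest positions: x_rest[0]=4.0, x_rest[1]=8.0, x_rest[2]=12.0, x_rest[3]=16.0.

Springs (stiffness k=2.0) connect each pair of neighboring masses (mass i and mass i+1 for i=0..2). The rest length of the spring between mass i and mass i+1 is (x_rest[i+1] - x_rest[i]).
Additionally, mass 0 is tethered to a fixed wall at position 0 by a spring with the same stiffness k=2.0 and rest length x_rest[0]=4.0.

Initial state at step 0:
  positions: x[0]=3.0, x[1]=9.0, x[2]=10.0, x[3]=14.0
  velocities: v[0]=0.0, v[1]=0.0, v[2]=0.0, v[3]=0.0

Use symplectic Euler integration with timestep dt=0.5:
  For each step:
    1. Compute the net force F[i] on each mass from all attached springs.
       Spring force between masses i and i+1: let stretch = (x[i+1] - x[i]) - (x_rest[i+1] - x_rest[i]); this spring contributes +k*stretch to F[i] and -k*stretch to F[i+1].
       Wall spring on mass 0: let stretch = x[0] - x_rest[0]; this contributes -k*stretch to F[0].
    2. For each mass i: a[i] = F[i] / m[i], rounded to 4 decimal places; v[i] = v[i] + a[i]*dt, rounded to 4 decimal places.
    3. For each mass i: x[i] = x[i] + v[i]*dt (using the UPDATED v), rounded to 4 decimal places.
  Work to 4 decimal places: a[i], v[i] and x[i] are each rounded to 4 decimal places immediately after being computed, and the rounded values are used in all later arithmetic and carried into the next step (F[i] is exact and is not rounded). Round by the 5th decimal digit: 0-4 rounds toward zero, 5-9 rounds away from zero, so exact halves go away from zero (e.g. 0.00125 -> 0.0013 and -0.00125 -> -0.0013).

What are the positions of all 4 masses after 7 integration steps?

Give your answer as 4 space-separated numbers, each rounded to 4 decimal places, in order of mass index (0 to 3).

Answer: 5.0078 8.4767 12.2189 16.0938

Derivation:
Step 0: x=[3.0000 9.0000 10.0000 14.0000] v=[0.0000 0.0000 0.0000 0.0000]
Step 1: x=[4.5000 6.5000 11.5000 14.0000] v=[3.0000 -5.0000 3.0000 0.0000]
Step 2: x=[4.7500 5.5000 11.7500 14.7500] v=[0.5000 -2.0000 0.5000 1.5000]
Step 3: x=[3.0000 7.2500 10.3750 16.0000] v=[-3.5000 3.5000 -2.7500 2.5000]
Step 4: x=[1.8750 8.4375 10.2500 16.4375] v=[-2.2500 2.3750 -0.2500 0.8750]
Step 5: x=[3.0938 7.2500 12.3125 15.7813] v=[2.4375 -2.3750 4.1250 -1.3125]
Step 6: x=[4.8438 6.5157 13.5782 15.3907] v=[3.4999 -1.4687 2.5313 -0.7813]
Step 7: x=[5.0078 8.4767 12.2189 16.0938] v=[0.3280 3.9219 -2.7187 1.4062]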